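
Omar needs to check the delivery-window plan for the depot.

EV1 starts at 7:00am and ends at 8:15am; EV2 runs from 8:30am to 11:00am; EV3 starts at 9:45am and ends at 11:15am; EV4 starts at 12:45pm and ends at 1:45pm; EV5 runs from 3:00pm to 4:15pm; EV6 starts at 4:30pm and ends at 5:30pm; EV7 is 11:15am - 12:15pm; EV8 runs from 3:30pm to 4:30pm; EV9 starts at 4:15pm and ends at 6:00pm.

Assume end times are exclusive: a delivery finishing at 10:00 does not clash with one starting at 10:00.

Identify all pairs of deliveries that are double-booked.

Sorted by start: EV1, EV2, EV3, EV7, EV4, EV5, EV8, EV9, EV6.
EV2 starts after EV1 ends — done with EV1.
EV3 starts before EV2 ends → EV2 and EV3 overlap.
EV7 starts after EV2 ends — done with EV2.
EV7 starts exactly when EV3 ends (back-to-back, no overlap) — done with EV3.
EV4 starts after EV7 ends — done with EV7.
EV5 starts after EV4 ends — done with EV4.
EV8 starts before EV5 ends → EV5 and EV8 overlap.
EV9 starts exactly when EV5 ends (back-to-back, no overlap) — done with EV5.
EV9 starts before EV8 ends → EV8 and EV9 overlap.
EV6 starts exactly when EV8 ends (back-to-back, no overlap).
EV6 starts before EV9 ends → EV9 and EV6 overlap.

EV2 & EV3, EV5 & EV8, EV6 & EV9, EV8 & EV9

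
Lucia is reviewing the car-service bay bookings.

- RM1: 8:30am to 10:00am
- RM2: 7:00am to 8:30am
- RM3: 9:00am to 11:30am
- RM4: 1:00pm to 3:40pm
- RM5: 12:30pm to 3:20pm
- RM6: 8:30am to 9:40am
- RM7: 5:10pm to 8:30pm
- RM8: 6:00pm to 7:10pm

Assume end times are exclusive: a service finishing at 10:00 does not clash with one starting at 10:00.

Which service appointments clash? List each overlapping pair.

RM1 & RM3, RM1 & RM6, RM3 & RM6, RM4 & RM5, RM7 & RM8

Sorted by start: RM2, RM1, RM6, RM3, RM5, RM4, RM7, RM8.
RM1 starts exactly when RM2 ends (back-to-back, no overlap); RM2 is clear from here.
RM6 starts before RM1 ends → RM1 and RM6 overlap.
RM3 starts before RM1 ends → RM1 and RM3 overlap.
RM5 starts after RM1 ends; RM1 is clear from here.
RM3 starts before RM6 ends → RM6 and RM3 overlap.
RM5 starts after RM6 ends; RM6 is clear from here.
RM5 starts after RM3 ends; RM3 is clear from here.
RM4 starts before RM5 ends → RM5 and RM4 overlap.
RM7 starts after RM5 ends; RM5 is clear from here.
RM7 starts after RM4 ends; RM4 is clear from here.
RM8 starts before RM7 ends → RM7 and RM8 overlap.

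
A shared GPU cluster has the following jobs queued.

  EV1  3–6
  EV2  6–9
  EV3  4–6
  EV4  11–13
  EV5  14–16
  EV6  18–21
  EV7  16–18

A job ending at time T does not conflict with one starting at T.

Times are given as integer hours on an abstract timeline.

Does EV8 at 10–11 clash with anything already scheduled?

EV1: ends 6 at or before EV8 starts 10 → clear.
EV3: ends 6 at or before EV8 starts 10 → clear.
EV2: ends 9 at or before EV8 starts 10 → clear.
EV4: starts 11 at or after EV8 ends 11 → clear.
EV5: starts 14 at or after EV8 ends 11 → clear.
EV7: starts 16 at or after EV8 ends 11 → clear.
EV6: starts 18 at or after EV8 ends 11 → clear.

No — it doesn't clash with anything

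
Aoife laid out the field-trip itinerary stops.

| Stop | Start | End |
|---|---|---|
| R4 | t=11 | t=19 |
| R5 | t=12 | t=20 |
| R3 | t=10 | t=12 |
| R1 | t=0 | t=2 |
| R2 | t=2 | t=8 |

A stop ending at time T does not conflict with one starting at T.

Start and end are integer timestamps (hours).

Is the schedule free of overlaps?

No

Sorted by start: R1, R2, R3, R4, R5.
R2 starts exactly when R1 ends (back-to-back, no overlap), so R1 has no further overlaps.
R3 starts after R2 ends, so R2 has no further overlaps.
R4 starts before R3 ends → R3 and R4 overlap.
That's a conflict, so the schedule is not conflict-free.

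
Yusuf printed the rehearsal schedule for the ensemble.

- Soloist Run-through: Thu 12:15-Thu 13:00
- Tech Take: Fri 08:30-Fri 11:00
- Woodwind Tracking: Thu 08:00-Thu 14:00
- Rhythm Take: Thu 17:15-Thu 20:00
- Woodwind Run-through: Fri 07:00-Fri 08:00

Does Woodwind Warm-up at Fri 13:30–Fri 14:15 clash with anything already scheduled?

Woodwind Tracking: ends Thu 14:00 at or before Woodwind Warm-up starts Fri 13:30 → clear.
Soloist Run-through: ends Thu 13:00 at or before Woodwind Warm-up starts Fri 13:30 → clear.
Rhythm Take: ends Thu 20:00 at or before Woodwind Warm-up starts Fri 13:30 → clear.
Woodwind Run-through: ends Fri 08:00 at or before Woodwind Warm-up starts Fri 13:30 → clear.
Tech Take: ends Fri 11:00 at or before Woodwind Warm-up starts Fri 13:30 → clear.

No — it doesn't clash with anything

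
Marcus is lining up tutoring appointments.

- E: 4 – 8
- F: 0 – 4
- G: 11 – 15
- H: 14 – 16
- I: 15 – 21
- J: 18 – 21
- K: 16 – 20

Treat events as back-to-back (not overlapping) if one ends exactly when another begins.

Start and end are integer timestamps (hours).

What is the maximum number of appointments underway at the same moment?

Sweep the timeline, counting +1 at each start and −1 at each end (ends before starts at a tie):
0 start F → 1
4 end F → 0
4 start E → 1
8 end E → 0
11 start G → 1
14 start H → 2
15 end G → 1
15 start I → 2
16 end H → 1
16 start K → 2
18 start J → 3
20 end K → 2
21 end I → 1
21 end J → 0
Peak is 3, at 18 (I, J, K).

3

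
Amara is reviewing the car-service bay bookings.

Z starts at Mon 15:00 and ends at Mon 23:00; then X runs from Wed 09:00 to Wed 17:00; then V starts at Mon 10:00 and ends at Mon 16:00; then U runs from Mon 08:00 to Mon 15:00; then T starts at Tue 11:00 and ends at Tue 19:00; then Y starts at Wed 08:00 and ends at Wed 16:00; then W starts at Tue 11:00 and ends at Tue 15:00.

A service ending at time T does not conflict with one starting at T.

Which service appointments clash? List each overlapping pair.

T & W, U & V, V & Z, X & Y

Sorted by start: U, V, Z, T, W, Y, X.
V starts before U ends → U and V overlap.
Z starts exactly when U ends (back-to-back, no overlap), so nothing later overlaps U either.
Z starts before V ends → V and Z overlap.
T starts after V ends, so nothing later overlaps V either.
T starts after Z ends, so nothing later overlaps Z either.
W starts before T ends → T and W overlap.
Y starts after T ends, so nothing later overlaps T either.
Y starts after W ends, so nothing later overlaps W either.
X starts before Y ends → Y and X overlap.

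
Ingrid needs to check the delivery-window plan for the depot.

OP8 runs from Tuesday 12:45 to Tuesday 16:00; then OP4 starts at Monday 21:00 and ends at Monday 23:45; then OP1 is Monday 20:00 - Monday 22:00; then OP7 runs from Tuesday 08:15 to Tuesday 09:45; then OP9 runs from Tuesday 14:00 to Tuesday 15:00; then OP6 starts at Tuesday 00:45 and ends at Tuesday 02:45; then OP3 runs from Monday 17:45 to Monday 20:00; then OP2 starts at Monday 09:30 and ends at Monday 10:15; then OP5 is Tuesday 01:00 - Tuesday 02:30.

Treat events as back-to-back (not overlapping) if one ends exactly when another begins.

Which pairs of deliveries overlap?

Check each pair: they overlap iff neither finishes before the other starts.
Sorted by start: OP2, OP3, OP1, OP4, OP6, OP5, OP7, OP8, OP9.
OP3 starts after OP2 ends; OP2 is clear from here.
OP1 starts exactly when OP3 ends (back-to-back, no overlap); OP3 is clear from here.
OP4 starts before OP1 ends → OP1 and OP4 overlap.
OP6 starts after OP1 ends; OP1 is clear from here.
OP6 starts after OP4 ends; OP4 is clear from here.
OP5 starts before OP6 ends → OP6 and OP5 overlap.
OP7 starts after OP6 ends; OP6 is clear from here.
OP7 starts after OP5 ends; OP5 is clear from here.
OP8 starts after OP7 ends; OP7 is clear from here.
OP9 starts before OP8 ends → OP8 and OP9 overlap.

OP1 & OP4, OP5 & OP6, OP8 & OP9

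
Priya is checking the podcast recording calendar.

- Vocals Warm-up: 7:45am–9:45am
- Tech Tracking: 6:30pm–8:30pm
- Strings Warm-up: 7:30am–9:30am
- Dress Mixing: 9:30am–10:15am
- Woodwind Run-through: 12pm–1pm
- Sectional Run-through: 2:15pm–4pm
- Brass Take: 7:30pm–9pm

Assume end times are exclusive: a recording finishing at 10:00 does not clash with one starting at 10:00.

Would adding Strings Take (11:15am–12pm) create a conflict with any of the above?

No — it doesn't clash with anything

Strings Warm-up: ends 9:30am at or before Strings Take starts 11:15am → clear.
Vocals Warm-up: ends 9:45am at or before Strings Take starts 11:15am → clear.
Dress Mixing: ends 10:15am at or before Strings Take starts 11:15am → clear.
Woodwind Run-through: starts 12pm at or after Strings Take ends 12pm → clear.
Sectional Run-through: starts 2:15pm at or after Strings Take ends 12pm → clear.
Tech Tracking: starts 6:30pm at or after Strings Take ends 12pm → clear.
Brass Take: starts 7:30pm at or after Strings Take ends 12pm → clear.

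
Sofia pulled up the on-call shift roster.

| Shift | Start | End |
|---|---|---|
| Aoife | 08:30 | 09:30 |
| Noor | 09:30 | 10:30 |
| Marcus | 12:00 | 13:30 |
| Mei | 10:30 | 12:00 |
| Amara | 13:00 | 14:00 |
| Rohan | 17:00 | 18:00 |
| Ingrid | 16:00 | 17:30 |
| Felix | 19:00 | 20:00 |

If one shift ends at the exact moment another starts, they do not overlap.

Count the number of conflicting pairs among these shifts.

2

Check each pair: they overlap iff neither finishes before the other starts.
Sorted by start: Aoife, Noor, Mei, Marcus, Amara, Ingrid, Rohan, Felix.
Noor starts exactly when Aoife ends (back-to-back, no overlap) — done with Aoife.
Mei starts exactly when Noor ends (back-to-back, no overlap) — done with Noor.
Marcus starts exactly when Mei ends (back-to-back, no overlap) — done with Mei.
Amara starts before Marcus ends → Marcus and Amara overlap.
Ingrid starts after Marcus ends — done with Marcus.
Ingrid starts after Amara ends — done with Amara.
Rohan starts before Ingrid ends → Ingrid and Rohan overlap.
Felix starts after Ingrid ends.
Felix starts after Rohan ends.
Overlapping pairs: Amara & Marcus, Ingrid & Rohan — 2 in total.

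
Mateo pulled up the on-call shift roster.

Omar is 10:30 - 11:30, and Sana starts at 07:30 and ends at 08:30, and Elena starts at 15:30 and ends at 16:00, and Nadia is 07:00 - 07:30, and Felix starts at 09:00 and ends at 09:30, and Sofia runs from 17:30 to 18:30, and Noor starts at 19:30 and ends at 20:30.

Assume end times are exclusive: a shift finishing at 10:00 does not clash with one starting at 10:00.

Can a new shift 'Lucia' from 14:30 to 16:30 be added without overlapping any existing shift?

Nadia: ends 07:30 at or before Lucia starts 14:30 → clear.
Sana: ends 08:30 at or before Lucia starts 14:30 → clear.
Felix: ends 09:30 at or before Lucia starts 14:30 → clear.
Omar: ends 11:30 at or before Lucia starts 14:30 → clear.
Elena: starts 15:30 before Lucia ends 16:30, and ends 16:00 after Lucia starts 14:30 → overlap.
Sofia: starts 17:30 at or after Lucia ends 16:30 → clear.
Noor: starts 19:30 at or after Lucia ends 16:30 → clear.
Lucia overlaps Elena.

No — it overlaps Elena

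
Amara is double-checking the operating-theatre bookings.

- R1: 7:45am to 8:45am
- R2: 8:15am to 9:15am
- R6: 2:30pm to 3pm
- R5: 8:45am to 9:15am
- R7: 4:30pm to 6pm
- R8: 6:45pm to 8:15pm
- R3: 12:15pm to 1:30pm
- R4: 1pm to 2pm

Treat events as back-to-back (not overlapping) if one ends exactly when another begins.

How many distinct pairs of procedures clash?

3

Two intervals overlap when each starts before the other ends.
Sorted by start: R1, R2, R5, R3, R4, R6, R7, R8.
R2 starts before R1 ends → R1 and R2 overlap.
R5 starts exactly when R1 ends (back-to-back, no overlap); R1 is clear from here.
R5 starts before R2 ends → R2 and R5 overlap.
R3 starts after R2 ends; R2 is clear from here.
R3 starts after R5 ends; R5 is clear from here.
R4 starts before R3 ends → R3 and R4 overlap.
R6 starts after R3 ends; R3 is clear from here.
R6 starts after R4 ends; R4 is clear from here.
R7 starts after R6 ends; R6 is clear from here.
R8 starts after R7 ends.
Overlapping pairs: R1 & R2, R2 & R5, R3 & R4 — 3 in total.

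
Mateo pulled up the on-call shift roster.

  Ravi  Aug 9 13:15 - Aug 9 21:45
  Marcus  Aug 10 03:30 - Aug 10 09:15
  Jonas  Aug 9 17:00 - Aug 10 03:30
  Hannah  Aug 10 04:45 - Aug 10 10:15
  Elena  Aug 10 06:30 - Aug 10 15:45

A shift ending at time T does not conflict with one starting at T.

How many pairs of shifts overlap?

4

Sorted by start: Ravi, Jonas, Marcus, Hannah, Elena.
Jonas starts before Ravi ends → Ravi and Jonas overlap.
Marcus starts after Ravi ends, so Ravi has no further overlaps.
Marcus starts exactly when Jonas ends (back-to-back, no overlap), so Jonas has no further overlaps.
Hannah starts before Marcus ends → Marcus and Hannah overlap.
Elena starts before Marcus ends → Marcus and Elena overlap.
Elena starts before Hannah ends → Hannah and Elena overlap.
Overlapping pairs: Elena & Hannah, Elena & Marcus, Hannah & Marcus, Jonas & Ravi — 4 in total.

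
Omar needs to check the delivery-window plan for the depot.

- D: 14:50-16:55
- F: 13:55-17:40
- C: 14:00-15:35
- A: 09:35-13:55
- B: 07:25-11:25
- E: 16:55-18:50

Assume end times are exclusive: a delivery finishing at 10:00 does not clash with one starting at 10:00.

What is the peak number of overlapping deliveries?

3

Sweep the timeline, counting +1 at each start and −1 at each end (ends before starts at a tie):
07:25 start B → 1
09:35 start A → 2
11:25 end B → 1
13:55 end A → 0
13:55 start F → 1
14:00 start C → 2
14:50 start D → 3
15:35 end C → 2
16:55 end D → 1
16:55 start E → 2
17:40 end F → 1
18:50 end E → 0
Peak is 3, at 14:50 (C, D, F).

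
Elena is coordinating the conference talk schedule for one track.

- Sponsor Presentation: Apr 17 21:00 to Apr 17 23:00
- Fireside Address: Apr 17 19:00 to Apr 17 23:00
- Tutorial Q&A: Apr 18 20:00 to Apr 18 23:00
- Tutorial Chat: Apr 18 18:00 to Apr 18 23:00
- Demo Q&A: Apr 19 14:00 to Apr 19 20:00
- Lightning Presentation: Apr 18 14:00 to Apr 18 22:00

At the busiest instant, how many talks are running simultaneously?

3

Sweep the timeline, counting +1 at each start and −1 at each end (ends before starts at a tie):
Apr 17 19:00 start Fireside Address → 1
Apr 17 21:00 start Sponsor Presentation → 2
Apr 17 23:00 end Fireside Address → 1
Apr 17 23:00 end Sponsor Presentation → 0
Apr 18 14:00 start Lightning Presentation → 1
Apr 18 18:00 start Tutorial Chat → 2
Apr 18 20:00 start Tutorial Q&A → 3
Apr 18 22:00 end Lightning Presentation → 2
Apr 18 23:00 end Tutorial Chat → 1
Apr 18 23:00 end Tutorial Q&A → 0
Apr 19 14:00 start Demo Q&A → 1
Apr 19 20:00 end Demo Q&A → 0
Peak is 3, at Apr 18 20:00 (Lightning Presentation, Tutorial Chat, Tutorial Q&A).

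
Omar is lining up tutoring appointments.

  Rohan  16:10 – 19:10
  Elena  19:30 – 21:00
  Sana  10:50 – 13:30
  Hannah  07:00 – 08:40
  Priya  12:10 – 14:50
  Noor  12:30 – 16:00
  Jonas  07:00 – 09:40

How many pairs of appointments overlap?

4

Sorted by start: Jonas, Hannah, Sana, Priya, Noor, Rohan, Elena.
Hannah starts before Jonas ends → Jonas and Hannah overlap.
Sana starts after Jonas ends, so nothing later overlaps Jonas either.
Sana starts after Hannah ends, so nothing later overlaps Hannah either.
Priya starts before Sana ends → Sana and Priya overlap.
Noor starts before Sana ends → Sana and Noor overlap.
Rohan starts after Sana ends, so nothing later overlaps Sana either.
Noor starts before Priya ends → Priya and Noor overlap.
Rohan starts after Priya ends, so nothing later overlaps Priya either.
Rohan starts after Noor ends, so nothing later overlaps Noor either.
Elena starts after Rohan ends.
Overlapping pairs: Hannah & Jonas, Noor & Priya, Noor & Sana, Priya & Sana — 4 in total.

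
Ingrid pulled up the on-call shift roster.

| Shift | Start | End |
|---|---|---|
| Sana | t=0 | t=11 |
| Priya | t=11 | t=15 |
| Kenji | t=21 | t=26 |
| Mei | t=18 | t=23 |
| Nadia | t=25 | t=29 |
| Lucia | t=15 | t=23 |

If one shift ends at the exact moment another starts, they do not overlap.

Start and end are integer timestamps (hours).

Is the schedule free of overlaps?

Sorted by start: Sana, Priya, Lucia, Mei, Kenji, Nadia.
Priya starts exactly when Sana ends (back-to-back, no overlap), so nothing later overlaps Sana either.
Lucia starts exactly when Priya ends (back-to-back, no overlap), so nothing later overlaps Priya either.
Mei starts before Lucia ends → Lucia and Mei overlap.
That's a conflict, so the schedule is not conflict-free.

No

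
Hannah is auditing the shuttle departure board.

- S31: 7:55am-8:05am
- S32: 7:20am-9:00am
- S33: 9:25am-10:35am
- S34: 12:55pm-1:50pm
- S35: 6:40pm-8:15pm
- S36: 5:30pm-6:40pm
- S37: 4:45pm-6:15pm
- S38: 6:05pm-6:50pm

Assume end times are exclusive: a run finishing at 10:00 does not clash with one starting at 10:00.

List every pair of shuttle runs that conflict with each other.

Check each pair: they overlap iff neither finishes before the other starts.
Sorted by start: S32, S31, S33, S34, S37, S36, S38, S35.
S31 starts before S32 ends → S32 and S31 overlap.
S33 starts after S32 ends, so nothing later overlaps S32 either.
S33 starts after S31 ends, so nothing later overlaps S31 either.
S34 starts after S33 ends, so nothing later overlaps S33 either.
S37 starts after S34 ends, so nothing later overlaps S34 either.
S36 starts before S37 ends → S37 and S36 overlap.
S38 starts before S37 ends → S37 and S38 overlap.
S35 starts after S37 ends.
S38 starts before S36 ends → S36 and S38 overlap.
S35 starts exactly when S36 ends (back-to-back, no overlap).
S35 starts before S38 ends → S38 and S35 overlap.

S31 & S32, S35 & S38, S36 & S37, S36 & S38, S37 & S38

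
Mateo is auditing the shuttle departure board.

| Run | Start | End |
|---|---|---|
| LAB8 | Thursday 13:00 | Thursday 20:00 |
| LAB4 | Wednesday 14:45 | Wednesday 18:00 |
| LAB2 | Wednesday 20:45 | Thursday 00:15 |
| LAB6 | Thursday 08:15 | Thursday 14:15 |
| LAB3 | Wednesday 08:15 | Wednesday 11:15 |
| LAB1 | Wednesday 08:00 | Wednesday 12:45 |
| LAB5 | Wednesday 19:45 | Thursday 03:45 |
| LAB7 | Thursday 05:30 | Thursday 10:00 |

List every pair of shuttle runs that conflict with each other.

LAB1 & LAB3, LAB2 & LAB5, LAB6 & LAB7, LAB6 & LAB8

Two intervals overlap when each starts before the other ends.
Sorted by start: LAB1, LAB3, LAB4, LAB5, LAB2, LAB7, LAB6, LAB8.
LAB3 starts before LAB1 ends → LAB1 and LAB3 overlap.
LAB4 starts after LAB1 ends, so nothing later overlaps LAB1 either.
LAB4 starts after LAB3 ends, so nothing later overlaps LAB3 either.
LAB5 starts after LAB4 ends, so nothing later overlaps LAB4 either.
LAB2 starts before LAB5 ends → LAB5 and LAB2 overlap.
LAB7 starts after LAB5 ends, so nothing later overlaps LAB5 either.
LAB7 starts after LAB2 ends, so nothing later overlaps LAB2 either.
LAB6 starts before LAB7 ends → LAB7 and LAB6 overlap.
LAB8 starts after LAB7 ends.
LAB8 starts before LAB6 ends → LAB6 and LAB8 overlap.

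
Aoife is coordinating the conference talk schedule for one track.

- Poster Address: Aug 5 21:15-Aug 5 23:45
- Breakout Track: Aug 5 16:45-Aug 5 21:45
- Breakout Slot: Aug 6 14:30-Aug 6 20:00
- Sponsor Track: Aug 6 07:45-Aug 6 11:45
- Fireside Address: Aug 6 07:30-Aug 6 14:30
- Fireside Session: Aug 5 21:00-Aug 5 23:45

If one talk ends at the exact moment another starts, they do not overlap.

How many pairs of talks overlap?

4

Sorted by start: Breakout Track, Fireside Session, Poster Address, Fireside Address, Sponsor Track, Breakout Slot.
Fireside Session starts before Breakout Track ends → Breakout Track and Fireside Session overlap.
Poster Address starts before Breakout Track ends → Breakout Track and Poster Address overlap.
Fireside Address starts after Breakout Track ends; Breakout Track is clear from here.
Poster Address starts before Fireside Session ends → Fireside Session and Poster Address overlap.
Fireside Address starts after Fireside Session ends; Fireside Session is clear from here.
Fireside Address starts after Poster Address ends; Poster Address is clear from here.
Sponsor Track starts before Fireside Address ends → Fireside Address and Sponsor Track overlap.
Breakout Slot starts exactly when Fireside Address ends (back-to-back, no overlap).
Breakout Slot starts after Sponsor Track ends.
Overlapping pairs: Breakout Track & Fireside Session, Breakout Track & Poster Address, Fireside Address & Sponsor Track, Fireside Session & Poster Address — 4 in total.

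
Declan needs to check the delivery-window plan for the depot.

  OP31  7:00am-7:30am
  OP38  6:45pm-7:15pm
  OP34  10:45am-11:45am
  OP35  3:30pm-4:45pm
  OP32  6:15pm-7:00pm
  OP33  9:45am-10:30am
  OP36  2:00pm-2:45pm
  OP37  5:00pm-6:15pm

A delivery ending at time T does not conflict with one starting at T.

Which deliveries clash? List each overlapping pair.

Check each pair: they overlap iff neither finishes before the other starts.
Sorted by start: OP31, OP33, OP34, OP36, OP35, OP37, OP32, OP38.
OP33 starts after OP31 ends; OP31 is clear from here.
OP34 starts after OP33 ends; OP33 is clear from here.
OP36 starts after OP34 ends; OP34 is clear from here.
OP35 starts after OP36 ends; OP36 is clear from here.
OP37 starts after OP35 ends; OP35 is clear from here.
OP32 starts exactly when OP37 ends (back-to-back, no overlap); OP37 is clear from here.
OP38 starts before OP32 ends → OP32 and OP38 overlap.

OP32 & OP38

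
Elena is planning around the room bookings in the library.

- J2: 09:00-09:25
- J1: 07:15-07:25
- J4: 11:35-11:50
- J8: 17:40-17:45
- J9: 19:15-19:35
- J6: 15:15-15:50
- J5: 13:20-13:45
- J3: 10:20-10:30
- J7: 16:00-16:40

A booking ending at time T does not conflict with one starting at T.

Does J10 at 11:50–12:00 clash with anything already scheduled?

No — it doesn't clash with anything

J1: ends 07:25 at or before J10 starts 11:50 → clear.
J2: ends 09:25 at or before J10 starts 11:50 → clear.
J3: ends 10:30 at or before J10 starts 11:50 → clear.
J4: ends 11:50 at or before J10 starts 11:50 → clear.
J5: starts 13:20 at or after J10 ends 12:00 → clear.
J6: starts 15:15 at or after J10 ends 12:00 → clear.
J7: starts 16:00 at or after J10 ends 12:00 → clear.
J8: starts 17:40 at or after J10 ends 12:00 → clear.
J9: starts 19:15 at or after J10 ends 12:00 → clear.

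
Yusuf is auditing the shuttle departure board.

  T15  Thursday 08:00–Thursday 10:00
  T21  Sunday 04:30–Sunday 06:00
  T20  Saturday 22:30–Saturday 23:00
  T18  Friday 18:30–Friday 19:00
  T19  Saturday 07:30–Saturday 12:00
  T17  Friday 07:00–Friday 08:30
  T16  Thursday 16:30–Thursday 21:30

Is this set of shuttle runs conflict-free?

Check each pair: they overlap iff neither finishes before the other starts.
Sorted by start: T15, T16, T17, T18, T19, T20, T21.
T16 starts after T15 ends — done with T15.
T17 starts after T16 ends — done with T16.
T18 starts after T17 ends — done with T17.
T19 starts after T18 ends — done with T18.
T20 starts after T19 ends — done with T19.
T21 starts after T20 ends.
Every pair is clear; the schedule has no overlaps.

Yes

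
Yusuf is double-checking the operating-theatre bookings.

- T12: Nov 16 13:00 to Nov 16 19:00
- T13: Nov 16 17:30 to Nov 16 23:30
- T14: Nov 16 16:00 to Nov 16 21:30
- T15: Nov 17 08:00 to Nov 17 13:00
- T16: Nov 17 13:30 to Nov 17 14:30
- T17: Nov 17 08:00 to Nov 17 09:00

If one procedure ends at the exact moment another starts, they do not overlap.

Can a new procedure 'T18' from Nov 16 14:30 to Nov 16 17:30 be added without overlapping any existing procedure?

No — it overlaps T12, T14

T12: starts Nov 16 13:00 before T18 ends Nov 16 17:30, and ends Nov 16 19:00 after T18 starts Nov 16 14:30 → overlap.
T14: starts Nov 16 16:00 before T18 ends Nov 16 17:30, and ends Nov 16 21:30 after T18 starts Nov 16 14:30 → overlap.
T13: starts Nov 16 17:30 at or after T18 ends Nov 16 17:30 → clear.
T15: starts Nov 17 08:00 at or after T18 ends Nov 16 17:30 → clear.
T17: starts Nov 17 08:00 at or after T18 ends Nov 16 17:30 → clear.
T16: starts Nov 17 13:30 at or after T18 ends Nov 16 17:30 → clear.
T18 overlaps T12, T14.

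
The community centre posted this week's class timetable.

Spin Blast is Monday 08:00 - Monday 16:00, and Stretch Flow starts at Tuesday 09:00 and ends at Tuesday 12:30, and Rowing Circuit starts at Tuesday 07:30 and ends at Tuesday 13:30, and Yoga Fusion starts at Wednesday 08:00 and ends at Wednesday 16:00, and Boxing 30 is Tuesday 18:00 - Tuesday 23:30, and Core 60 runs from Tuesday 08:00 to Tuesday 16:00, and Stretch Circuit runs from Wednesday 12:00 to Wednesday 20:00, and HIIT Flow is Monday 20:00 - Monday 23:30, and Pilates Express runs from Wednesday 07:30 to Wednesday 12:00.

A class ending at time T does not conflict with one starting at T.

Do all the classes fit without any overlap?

No

Sorted by start: Spin Blast, HIIT Flow, Rowing Circuit, Core 60, Stretch Flow, Boxing 30, Pilates Express, Yoga Fusion, Stretch Circuit.
HIIT Flow starts after Spin Blast ends, so nothing later overlaps Spin Blast either.
Rowing Circuit starts after HIIT Flow ends, so nothing later overlaps HIIT Flow either.
Core 60 starts before Rowing Circuit ends → Rowing Circuit and Core 60 overlap.
That's a conflict, so the schedule is not conflict-free.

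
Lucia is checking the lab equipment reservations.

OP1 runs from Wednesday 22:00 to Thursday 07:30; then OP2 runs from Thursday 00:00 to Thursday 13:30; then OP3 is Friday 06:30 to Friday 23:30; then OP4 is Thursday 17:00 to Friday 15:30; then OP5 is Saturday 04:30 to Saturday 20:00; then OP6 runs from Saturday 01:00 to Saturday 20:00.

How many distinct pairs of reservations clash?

Check each pair: they overlap iff neither finishes before the other starts.
Sorted by start: OP1, OP2, OP4, OP3, OP6, OP5.
OP2 starts before OP1 ends → OP1 and OP2 overlap.
OP4 starts after OP1 ends, so nothing later overlaps OP1 either.
OP4 starts after OP2 ends, so nothing later overlaps OP2 either.
OP3 starts before OP4 ends → OP4 and OP3 overlap.
OP6 starts after OP4 ends, so nothing later overlaps OP4 either.
OP6 starts after OP3 ends, so nothing later overlaps OP3 either.
OP5 starts before OP6 ends → OP6 and OP5 overlap.
Overlapping pairs: OP1 & OP2, OP3 & OP4, OP5 & OP6 — 3 in total.

3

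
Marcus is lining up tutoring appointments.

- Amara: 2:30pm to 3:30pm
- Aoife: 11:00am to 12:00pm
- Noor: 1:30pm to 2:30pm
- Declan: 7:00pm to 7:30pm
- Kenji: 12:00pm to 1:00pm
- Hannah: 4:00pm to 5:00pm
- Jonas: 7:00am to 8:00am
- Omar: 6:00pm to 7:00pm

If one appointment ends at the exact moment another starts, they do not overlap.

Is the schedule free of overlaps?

Sorted by start: Jonas, Aoife, Kenji, Noor, Amara, Hannah, Omar, Declan.
Aoife starts after Jonas ends — done with Jonas.
Kenji starts exactly when Aoife ends (back-to-back, no overlap) — done with Aoife.
Noor starts after Kenji ends — done with Kenji.
Amara starts exactly when Noor ends (back-to-back, no overlap) — done with Noor.
Hannah starts after Amara ends — done with Amara.
Omar starts after Hannah ends — done with Hannah.
Declan starts exactly when Omar ends (back-to-back, no overlap).
Every pair is clear; the schedule has no overlaps.

Yes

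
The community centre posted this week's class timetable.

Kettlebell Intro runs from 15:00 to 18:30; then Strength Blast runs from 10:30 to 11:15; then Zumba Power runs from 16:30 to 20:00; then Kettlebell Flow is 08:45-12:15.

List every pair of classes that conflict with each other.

Sorted by start: Kettlebell Flow, Strength Blast, Kettlebell Intro, Zumba Power.
Strength Blast starts before Kettlebell Flow ends → Kettlebell Flow and Strength Blast overlap.
Kettlebell Intro starts after Kettlebell Flow ends — done with Kettlebell Flow.
Kettlebell Intro starts after Strength Blast ends — done with Strength Blast.
Zumba Power starts before Kettlebell Intro ends → Kettlebell Intro and Zumba Power overlap.

Kettlebell Flow & Strength Blast, Kettlebell Intro & Zumba Power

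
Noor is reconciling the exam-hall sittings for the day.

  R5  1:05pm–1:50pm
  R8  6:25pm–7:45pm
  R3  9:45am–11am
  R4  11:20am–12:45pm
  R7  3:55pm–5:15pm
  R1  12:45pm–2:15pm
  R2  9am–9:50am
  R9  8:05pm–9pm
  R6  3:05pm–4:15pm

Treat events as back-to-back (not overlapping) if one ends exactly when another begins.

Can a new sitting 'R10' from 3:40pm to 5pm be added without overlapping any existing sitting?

R2: ends 9:50am at or before R10 starts 3:40pm → clear.
R3: ends 11am at or before R10 starts 3:40pm → clear.
R4: ends 12:45pm at or before R10 starts 3:40pm → clear.
R1: ends 2:15pm at or before R10 starts 3:40pm → clear.
R5: ends 1:50pm at or before R10 starts 3:40pm → clear.
R6: starts 3:05pm before R10 ends 5pm, and ends 4:15pm after R10 starts 3:40pm → overlap.
R7: starts 3:55pm before R10 ends 5pm, and ends 5:15pm after R10 starts 3:40pm → overlap.
R8: starts 6:25pm at or after R10 ends 5pm → clear.
R9: starts 8:05pm at or after R10 ends 5pm → clear.
R10 overlaps R6, R7.

No — it overlaps R6, R7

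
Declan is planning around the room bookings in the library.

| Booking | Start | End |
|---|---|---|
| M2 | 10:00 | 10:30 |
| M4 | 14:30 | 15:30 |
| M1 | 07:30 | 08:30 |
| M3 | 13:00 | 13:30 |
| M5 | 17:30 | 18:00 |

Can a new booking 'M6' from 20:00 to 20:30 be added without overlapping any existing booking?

M1: ends 08:30 at or before M6 starts 20:00 → clear.
M2: ends 10:30 at or before M6 starts 20:00 → clear.
M3: ends 13:30 at or before M6 starts 20:00 → clear.
M4: ends 15:30 at or before M6 starts 20:00 → clear.
M5: ends 18:00 at or before M6 starts 20:00 → clear.

Yes — the slot is free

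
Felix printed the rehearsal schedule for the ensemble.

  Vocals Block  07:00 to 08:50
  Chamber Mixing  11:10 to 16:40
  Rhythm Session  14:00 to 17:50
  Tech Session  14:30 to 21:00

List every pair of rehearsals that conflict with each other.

Check each pair: they overlap iff neither finishes before the other starts.
Sorted by start: Vocals Block, Chamber Mixing, Rhythm Session, Tech Session.
Chamber Mixing starts after Vocals Block ends — done with Vocals Block.
Rhythm Session starts before Chamber Mixing ends → Chamber Mixing and Rhythm Session overlap.
Tech Session starts before Chamber Mixing ends → Chamber Mixing and Tech Session overlap.
Tech Session starts before Rhythm Session ends → Rhythm Session and Tech Session overlap.

Chamber Mixing & Rhythm Session, Chamber Mixing & Tech Session, Rhythm Session & Tech Session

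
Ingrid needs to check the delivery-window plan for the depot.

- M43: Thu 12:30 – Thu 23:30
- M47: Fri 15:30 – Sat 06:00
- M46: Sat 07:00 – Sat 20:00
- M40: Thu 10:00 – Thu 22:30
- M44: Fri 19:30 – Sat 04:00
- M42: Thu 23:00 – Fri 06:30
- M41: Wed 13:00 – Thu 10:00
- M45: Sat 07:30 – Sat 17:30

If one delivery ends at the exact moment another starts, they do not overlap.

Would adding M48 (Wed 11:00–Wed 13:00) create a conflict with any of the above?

No — it doesn't clash with anything

M41: starts Wed 13:00 at or after M48 ends Wed 13:00 → clear.
M40: starts Thu 10:00 at or after M48 ends Wed 13:00 → clear.
M43: starts Thu 12:30 at or after M48 ends Wed 13:00 → clear.
M42: starts Thu 23:00 at or after M48 ends Wed 13:00 → clear.
M47: starts Fri 15:30 at or after M48 ends Wed 13:00 → clear.
M44: starts Fri 19:30 at or after M48 ends Wed 13:00 → clear.
M46: starts Sat 07:00 at or after M48 ends Wed 13:00 → clear.
M45: starts Sat 07:30 at or after M48 ends Wed 13:00 → clear.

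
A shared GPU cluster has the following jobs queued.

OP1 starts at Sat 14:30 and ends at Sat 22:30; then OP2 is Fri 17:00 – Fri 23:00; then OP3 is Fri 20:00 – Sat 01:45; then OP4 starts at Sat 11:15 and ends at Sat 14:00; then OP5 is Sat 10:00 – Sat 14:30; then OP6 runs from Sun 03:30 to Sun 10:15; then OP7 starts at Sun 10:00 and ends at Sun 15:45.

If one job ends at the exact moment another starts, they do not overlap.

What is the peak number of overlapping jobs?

Sweep the timeline, counting +1 at each start and −1 at each end (ends before starts at a tie):
Fri 17:00 start OP2 → 1
Fri 20:00 start OP3 → 2
Fri 23:00 end OP2 → 1
Sat 01:45 end OP3 → 0
Sat 10:00 start OP5 → 1
Sat 11:15 start OP4 → 2
Sat 14:00 end OP4 → 1
Sat 14:30 end OP5 → 0
Sat 14:30 start OP1 → 1
Sat 22:30 end OP1 → 0
Sun 03:30 start OP6 → 1
Sun 10:00 start OP7 → 2
Sun 10:15 end OP6 → 1
Sun 15:45 end OP7 → 0
Peak is 2, at Fri 20:00 (OP2, OP3).

2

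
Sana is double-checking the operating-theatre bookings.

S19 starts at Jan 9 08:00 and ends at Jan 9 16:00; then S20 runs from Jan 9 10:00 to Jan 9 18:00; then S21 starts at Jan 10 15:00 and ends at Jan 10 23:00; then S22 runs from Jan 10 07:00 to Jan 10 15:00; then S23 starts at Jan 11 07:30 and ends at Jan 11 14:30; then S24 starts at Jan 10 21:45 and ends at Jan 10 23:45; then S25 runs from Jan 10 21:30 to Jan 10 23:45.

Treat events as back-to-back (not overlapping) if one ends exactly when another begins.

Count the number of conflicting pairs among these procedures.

Sorted by start: S19, S20, S22, S21, S25, S24, S23.
S20 starts before S19 ends → S19 and S20 overlap.
S22 starts after S19 ends; S19 is clear from here.
S22 starts after S20 ends; S20 is clear from here.
S21 starts exactly when S22 ends (back-to-back, no overlap); S22 is clear from here.
S25 starts before S21 ends → S21 and S25 overlap.
S24 starts before S21 ends → S21 and S24 overlap.
S23 starts after S21 ends.
S24 starts before S25 ends → S25 and S24 overlap.
S23 starts after S25 ends.
S23 starts after S24 ends.
Overlapping pairs: S19 & S20, S21 & S24, S21 & S25, S24 & S25 — 4 in total.

4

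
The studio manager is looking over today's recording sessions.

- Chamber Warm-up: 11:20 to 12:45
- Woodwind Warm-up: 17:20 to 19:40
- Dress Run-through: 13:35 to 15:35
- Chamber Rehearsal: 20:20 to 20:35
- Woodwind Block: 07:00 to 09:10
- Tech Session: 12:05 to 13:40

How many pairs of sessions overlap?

2

Sorted by start: Woodwind Block, Chamber Warm-up, Tech Session, Dress Run-through, Woodwind Warm-up, Chamber Rehearsal.
Chamber Warm-up starts after Woodwind Block ends; Woodwind Block is clear from here.
Tech Session starts before Chamber Warm-up ends → Chamber Warm-up and Tech Session overlap.
Dress Run-through starts after Chamber Warm-up ends; Chamber Warm-up is clear from here.
Dress Run-through starts before Tech Session ends → Tech Session and Dress Run-through overlap.
Woodwind Warm-up starts after Tech Session ends; Tech Session is clear from here.
Woodwind Warm-up starts after Dress Run-through ends; Dress Run-through is clear from here.
Chamber Rehearsal starts after Woodwind Warm-up ends.
Overlapping pairs: Chamber Warm-up & Tech Session, Dress Run-through & Tech Session — 2 in total.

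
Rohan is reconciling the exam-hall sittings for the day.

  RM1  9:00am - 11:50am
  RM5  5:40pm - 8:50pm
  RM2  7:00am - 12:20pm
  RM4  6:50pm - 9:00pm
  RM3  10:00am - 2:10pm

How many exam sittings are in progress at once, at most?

Sort all start/end points and keep a running count:
7:00am start RM2 → 1
9:00am start RM1 → 2
10:00am start RM3 → 3
11:50am end RM1 → 2
12:20pm end RM2 → 1
2:10pm end RM3 → 0
5:40pm start RM5 → 1
6:50pm start RM4 → 2
8:50pm end RM5 → 1
9:00pm end RM4 → 0
Peak is 3, at 10:00am (RM1, RM2, RM3).

3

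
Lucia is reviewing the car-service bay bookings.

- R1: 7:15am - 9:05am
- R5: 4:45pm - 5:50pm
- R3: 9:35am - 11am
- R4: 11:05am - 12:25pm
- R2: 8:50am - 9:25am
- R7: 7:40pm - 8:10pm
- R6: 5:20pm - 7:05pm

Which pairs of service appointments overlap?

Sorted by start: R1, R2, R3, R4, R5, R6, R7.
R2 starts before R1 ends → R1 and R2 overlap.
R3 starts after R1 ends, so nothing later overlaps R1 either.
R3 starts after R2 ends, so nothing later overlaps R2 either.
R4 starts after R3 ends, so nothing later overlaps R3 either.
R5 starts after R4 ends, so nothing later overlaps R4 either.
R6 starts before R5 ends → R5 and R6 overlap.
R7 starts after R5 ends.
R7 starts after R6 ends.

R1 & R2, R5 & R6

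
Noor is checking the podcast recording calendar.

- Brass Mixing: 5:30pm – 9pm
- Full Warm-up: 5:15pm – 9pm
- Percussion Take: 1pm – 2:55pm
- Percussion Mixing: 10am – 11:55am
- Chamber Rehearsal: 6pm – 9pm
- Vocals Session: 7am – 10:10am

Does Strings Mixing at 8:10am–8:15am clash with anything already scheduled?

Yes — it overlaps Vocals Session

Vocals Session: starts 7am before Strings Mixing ends 8:15am, and ends 10:10am after Strings Mixing starts 8:10am → overlap.
Percussion Mixing: starts 10am at or after Strings Mixing ends 8:15am → clear.
Percussion Take: starts 1pm at or after Strings Mixing ends 8:15am → clear.
Full Warm-up: starts 5:15pm at or after Strings Mixing ends 8:15am → clear.
Brass Mixing: starts 5:30pm at or after Strings Mixing ends 8:15am → clear.
Chamber Rehearsal: starts 6pm at or after Strings Mixing ends 8:15am → clear.
Strings Mixing overlaps Vocals Session.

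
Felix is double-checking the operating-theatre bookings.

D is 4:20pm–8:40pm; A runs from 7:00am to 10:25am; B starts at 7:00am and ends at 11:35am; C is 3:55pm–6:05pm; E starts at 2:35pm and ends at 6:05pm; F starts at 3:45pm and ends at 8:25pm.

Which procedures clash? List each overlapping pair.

A & B, C & D, C & E, C & F, D & E, D & F, E & F

Sorted by start: A, B, E, F, C, D.
B starts before A ends → A and B overlap.
E starts after A ends; A is clear from here.
E starts after B ends; B is clear from here.
F starts before E ends → E and F overlap.
C starts before E ends → E and C overlap.
D starts before E ends → E and D overlap.
C starts before F ends → F and C overlap.
D starts before F ends → F and D overlap.
D starts before C ends → C and D overlap.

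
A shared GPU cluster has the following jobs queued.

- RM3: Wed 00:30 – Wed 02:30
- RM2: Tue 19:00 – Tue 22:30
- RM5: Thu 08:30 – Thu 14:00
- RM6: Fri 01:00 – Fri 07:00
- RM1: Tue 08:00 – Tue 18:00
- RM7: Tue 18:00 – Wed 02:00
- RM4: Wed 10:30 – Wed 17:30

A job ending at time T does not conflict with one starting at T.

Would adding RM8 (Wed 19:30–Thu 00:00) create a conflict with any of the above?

RM1: ends Tue 18:00 at or before RM8 starts Wed 19:30 → clear.
RM7: ends Wed 02:00 at or before RM8 starts Wed 19:30 → clear.
RM2: ends Tue 22:30 at or before RM8 starts Wed 19:30 → clear.
RM3: ends Wed 02:30 at or before RM8 starts Wed 19:30 → clear.
RM4: ends Wed 17:30 at or before RM8 starts Wed 19:30 → clear.
RM5: starts Thu 08:30 at or after RM8 ends Thu 00:00 → clear.
RM6: starts Fri 01:00 at or after RM8 ends Thu 00:00 → clear.

No — it doesn't clash with anything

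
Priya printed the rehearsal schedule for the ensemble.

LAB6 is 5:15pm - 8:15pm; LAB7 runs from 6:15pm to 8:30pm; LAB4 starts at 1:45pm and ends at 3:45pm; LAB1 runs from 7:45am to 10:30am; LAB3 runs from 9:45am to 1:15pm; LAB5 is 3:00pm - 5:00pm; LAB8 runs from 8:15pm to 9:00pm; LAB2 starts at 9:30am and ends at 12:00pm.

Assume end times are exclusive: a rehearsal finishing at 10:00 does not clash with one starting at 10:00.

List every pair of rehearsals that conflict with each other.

LAB1 & LAB2, LAB1 & LAB3, LAB2 & LAB3, LAB4 & LAB5, LAB6 & LAB7, LAB7 & LAB8

Two intervals overlap when each starts before the other ends.
Sorted by start: LAB1, LAB2, LAB3, LAB4, LAB5, LAB6, LAB7, LAB8.
LAB2 starts before LAB1 ends → LAB1 and LAB2 overlap.
LAB3 starts before LAB1 ends → LAB1 and LAB3 overlap.
LAB4 starts after LAB1 ends — done with LAB1.
LAB3 starts before LAB2 ends → LAB2 and LAB3 overlap.
LAB4 starts after LAB2 ends — done with LAB2.
LAB4 starts after LAB3 ends — done with LAB3.
LAB5 starts before LAB4 ends → LAB4 and LAB5 overlap.
LAB6 starts after LAB4 ends — done with LAB4.
LAB6 starts after LAB5 ends — done with LAB5.
LAB7 starts before LAB6 ends → LAB6 and LAB7 overlap.
LAB8 starts exactly when LAB6 ends (back-to-back, no overlap).
LAB8 starts before LAB7 ends → LAB7 and LAB8 overlap.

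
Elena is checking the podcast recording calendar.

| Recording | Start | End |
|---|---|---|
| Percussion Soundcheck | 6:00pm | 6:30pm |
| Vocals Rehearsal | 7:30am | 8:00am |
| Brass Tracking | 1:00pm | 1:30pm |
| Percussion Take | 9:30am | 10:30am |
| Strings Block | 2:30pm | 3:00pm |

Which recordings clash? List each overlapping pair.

no conflicts

Check each pair: they overlap iff neither finishes before the other starts.
Sorted by start: Vocals Rehearsal, Percussion Take, Brass Tracking, Strings Block, Percussion Soundcheck.
Percussion Take starts after Vocals Rehearsal ends, so nothing later overlaps Vocals Rehearsal either.
Brass Tracking starts after Percussion Take ends, so nothing later overlaps Percussion Take either.
Strings Block starts after Brass Tracking ends, so nothing later overlaps Brass Tracking either.
Percussion Soundcheck starts after Strings Block ends.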